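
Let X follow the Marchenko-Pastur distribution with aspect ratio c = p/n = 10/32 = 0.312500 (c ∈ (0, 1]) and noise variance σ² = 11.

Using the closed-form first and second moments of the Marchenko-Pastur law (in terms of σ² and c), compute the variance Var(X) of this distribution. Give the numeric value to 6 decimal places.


Recall the MP moments m_1 = E[X] = σ² and m_2 = E[X²] = σ⁴ (1 + c).
m_1 = E[X] = σ² = 11, so m_1² = 121.
m_2 = E[X²] = σ⁴ (1 + c) = 121 · (1 + 0.312500) = 121 · 1.312500 = 158.812500.
(Note m_2 − m_1² simplifies to c · σ⁴ = 0.312500 · 121.)

Var(X) = m_2 − m_1² = 158.812500 − 121 = 37.812500.


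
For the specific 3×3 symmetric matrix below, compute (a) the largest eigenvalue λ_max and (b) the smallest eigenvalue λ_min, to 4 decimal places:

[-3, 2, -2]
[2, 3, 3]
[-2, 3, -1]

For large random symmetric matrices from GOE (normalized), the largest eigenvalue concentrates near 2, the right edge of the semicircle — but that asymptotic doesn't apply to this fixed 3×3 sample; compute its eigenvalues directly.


Since M is real symmetric, all three eigenvalues are real; they are the roots of det(λI − M) = λ³ − (tr M) λ² + s λ − det M, where s is the sum of the principal 2×2 minors.
tr M = -3 + 3 + (-1) = -1.
s = ((-3)·3 − 2²) + ((-3)·(-1) − (-2)²) + (3·(-1) − 3²) = -13 + (-1) + (-12) = -26.
det M (expand along row 1) = (-3)·(-12) − 2·4 + (-2)·12 = 4.
Characteristic polynomial: λ³ + λ² − 26λ − 4 = 0.
Substitute λ = y + (tr M)/3 = y − 0.333333 to remove the quadratic term: y³ + p·y + q = 0 with p = s − (tr M)²/3 = -26.333333 and q = −2(tr M)³/27 + (tr M)·s/3 − det M = 4.740741.
Three real roots ⇒ use the trigonometric (Viète) form: r = 2√(−p/3) = 5.925463, φ = arccos(3q/(p·r)) = arccos(-0.091146) = 1.662069 rad.
y_k = r·cos(φ/3 − 2πk/3) for k = 0, 1, 2 gives y = 5.039101, 0.180251, -5.219352.
λ_k = y_k − 0.333333 gives λ = 4.7058, -0.1531, -5.5527 (check: the sum is -1.0000 = tr M).

Hence λ_max = 4.7058 and λ_min = -5.5527.


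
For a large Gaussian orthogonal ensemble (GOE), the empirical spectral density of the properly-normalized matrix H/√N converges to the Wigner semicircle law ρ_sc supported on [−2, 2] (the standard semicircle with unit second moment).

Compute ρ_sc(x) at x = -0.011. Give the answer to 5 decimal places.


ρ_sc(x) = (1/(2π)) √(4 − x²). With x = -0.011:
  4 − x² = 4 − (-0.011)² = 4 − 0.000121 = 3.999879.
  √(4 − x²) = 1.999970.
  1/(2π) = 0.159155.
  ρ_sc(-0.011) = 0.159155 · 1.999970 = 0.318305.

Rounded to 5 decimal places: ρ_sc(-0.011) ≈ 0.31831.


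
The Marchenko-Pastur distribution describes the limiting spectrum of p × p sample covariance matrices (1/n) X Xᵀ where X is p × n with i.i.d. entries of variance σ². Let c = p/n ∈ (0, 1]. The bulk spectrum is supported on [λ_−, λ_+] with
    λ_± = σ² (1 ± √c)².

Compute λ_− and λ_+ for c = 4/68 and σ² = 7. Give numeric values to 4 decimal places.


c = 4/68 = 0.058824; √c = 0.242536.
λ_− = σ² (1 − √c)² = 7 · (1 − 0.242536)² = 7 · (0.757464)² = 4.016266.
λ_+ = σ² (1 + √c)² = 7 · (1 + 0.242536)² = 7 · (1.242536)² = 10.807263.

Rounded to 4 decimal places: λ_− ≈ 4.0163, λ_+ ≈ 10.8073.


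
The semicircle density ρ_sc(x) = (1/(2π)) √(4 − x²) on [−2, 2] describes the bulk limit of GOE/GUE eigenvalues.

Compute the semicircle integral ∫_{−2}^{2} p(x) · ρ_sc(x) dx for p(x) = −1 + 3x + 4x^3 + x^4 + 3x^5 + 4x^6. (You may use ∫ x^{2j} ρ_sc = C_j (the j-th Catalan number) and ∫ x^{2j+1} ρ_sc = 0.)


Write p(x) = Σ a_i x^i, split into monomials and integrate each against ρ_sc separately.
Using ∫ x^{2j} ρ_sc = C_j = (1/(j+1)) C(2j, j) (Catalan numbers) and ∫ x^{2j+1} ρ_sc = 0 (odd monomials vanish by symmetry):
  i = 0 (even): a_0 · C_{0} = -1 · 1 = -1
  i = 1 (odd): ∫ x^1 ρ_sc = 0 (vanishes)
  i = 3 (odd): ∫ x^3 ρ_sc = 0 (vanishes)
  i = 4 (even): a_4 · C_{2} = 1 · 2 = 2
  i = 5 (odd): ∫ x^5 ρ_sc = 0 (vanishes)
  i = 6 (even): a_6 · C_{3} = 4 · 5 = 20

Summing the contributions: ∫_{−2}^{2} p(x) ρ_sc(x) dx = (-1) + 2 + 20 = 21.


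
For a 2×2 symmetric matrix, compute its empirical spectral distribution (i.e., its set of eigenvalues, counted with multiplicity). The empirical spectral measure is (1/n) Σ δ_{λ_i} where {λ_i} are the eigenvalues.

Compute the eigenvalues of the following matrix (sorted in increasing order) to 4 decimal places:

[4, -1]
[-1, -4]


Since M is real symmetric, both eigenvalues are real; they are the roots of det(λI − M) = λ² − (tr M) λ + det M.
tr M = 4 + (-4) = 0.
det M = 4·(-4) − (-1)² = -16 − 1 = -17.
Characteristic polynomial: λ² − 17 = 0.
Discriminant Δ = (tr M)² − 4·det M = 0 − (-68) = 68; √Δ = 8.246211.
λ = (tr M ± √Δ)/2 = (0 ± 8.246211)/2, giving (tr M − √Δ)/2 = -4.1231 and (tr M + √Δ)/2 = 4.1231.

Eigenvalues sorted in increasing order: [-4.1231, 4.1231].


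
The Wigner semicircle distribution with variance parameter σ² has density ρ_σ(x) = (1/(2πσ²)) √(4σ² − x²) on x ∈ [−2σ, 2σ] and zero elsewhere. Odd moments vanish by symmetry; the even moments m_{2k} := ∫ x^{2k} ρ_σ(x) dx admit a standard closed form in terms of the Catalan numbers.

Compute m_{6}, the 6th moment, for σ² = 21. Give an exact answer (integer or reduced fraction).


By the scaled semicircle moment identity, m_{2k} = σ^{2k} · C_k with k = 3.
C_3 = (1/(k+1)) · C(2k, k) = (1/4) · C(6, 3) = (1/4) · 20 = 5.
σ^{2k} = (σ²)^k = (21)^3 = 9261.

Therefore m_{6} = σ^{6} · C_3 = 9261 · 5 = 46305.


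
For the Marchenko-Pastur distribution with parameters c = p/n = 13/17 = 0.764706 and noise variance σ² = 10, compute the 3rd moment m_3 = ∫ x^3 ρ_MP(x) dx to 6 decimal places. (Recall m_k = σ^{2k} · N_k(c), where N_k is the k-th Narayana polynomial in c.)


E[X³] = σ⁶ (1 + 3c + c²) (third MP moment). With σ² = 10 (so σ⁶ = 1000) and c = 13/17 = 0.764706: E[X³] = 1000 · (1 + 3·0.764706 + (0.764706)²) = 1000 · 3.878893.

So E[X^3] = 3878.892734.


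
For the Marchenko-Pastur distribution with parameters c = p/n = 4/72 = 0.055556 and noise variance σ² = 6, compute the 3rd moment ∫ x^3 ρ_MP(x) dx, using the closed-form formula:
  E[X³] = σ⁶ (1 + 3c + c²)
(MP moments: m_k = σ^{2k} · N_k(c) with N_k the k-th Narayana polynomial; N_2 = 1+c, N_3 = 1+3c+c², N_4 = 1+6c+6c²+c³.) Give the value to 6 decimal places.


E[X³] = σ⁶ (1 + 3c + c²) (third MP moment). With σ² = 6 (so σ⁶ = 216) and c = 4/72 = 0.055556: E[X³] = 216 · (1 + 3·0.055556 + (0.055556)²) = 216 · 1.169753.

So E[X^3] = 252.666667.


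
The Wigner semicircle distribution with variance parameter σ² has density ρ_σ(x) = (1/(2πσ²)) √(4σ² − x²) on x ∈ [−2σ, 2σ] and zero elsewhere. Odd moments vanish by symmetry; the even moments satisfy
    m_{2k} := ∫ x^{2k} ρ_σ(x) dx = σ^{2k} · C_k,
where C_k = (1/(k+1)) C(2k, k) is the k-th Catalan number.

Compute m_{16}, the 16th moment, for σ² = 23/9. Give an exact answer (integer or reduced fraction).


By the scaled semicircle moment identity, m_{2k} = σ^{2k} · C_k with k = 8.
C_8 = (1/(k+1)) · C(2k, k) = (1/9) · C(16, 8) = (1/9) · 12870 = 1430.
σ^{2k} = (σ²)^k = (23/9)^8 = 78310985281/43046721.

Therefore m_{16} = σ^{16} · C_8 = (78310985281/43046721) · 1430 = 111984708951830/43046721.


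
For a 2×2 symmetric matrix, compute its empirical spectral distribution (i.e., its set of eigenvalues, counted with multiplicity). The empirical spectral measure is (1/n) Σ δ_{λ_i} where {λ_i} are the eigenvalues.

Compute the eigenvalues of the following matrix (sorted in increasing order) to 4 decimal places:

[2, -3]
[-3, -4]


Since M is real symmetric, both eigenvalues are real; they are the roots of det(λI − M) = λ² − (tr M) λ + det M.
tr M = 2 + (-4) = -2.
det M = 2·(-4) − (-3)² = -8 − 9 = -17.
Characteristic polynomial: λ² + 2λ − 17 = 0.
Discriminant Δ = (tr M)² − 4·det M = 4 − (-68) = 72; √Δ = 8.485281.
λ = (tr M ± √Δ)/2 = (-2 ± 8.485281)/2, giving (tr M − √Δ)/2 = -5.2426 and (tr M + √Δ)/2 = 3.2426.

Eigenvalues sorted in increasing order: [-5.2426, 3.2426].


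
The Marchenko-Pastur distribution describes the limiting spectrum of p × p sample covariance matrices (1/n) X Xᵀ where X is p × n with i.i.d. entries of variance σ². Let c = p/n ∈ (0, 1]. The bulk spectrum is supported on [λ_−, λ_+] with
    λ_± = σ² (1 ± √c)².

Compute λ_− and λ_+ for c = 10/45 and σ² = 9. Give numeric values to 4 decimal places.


c = 10/45 = 0.222222; √c = 0.471405.
λ_− = σ² (1 − √c)² = 9 · (1 − 0.471405)² = 9 · (0.528595)² = 2.514719.
λ_+ = σ² (1 + √c)² = 9 · (1 + 0.471405)² = 9 · (1.471405)² = 19.485281.

Rounded to 4 decimal places: λ_− ≈ 2.5147, λ_+ ≈ 19.4853.


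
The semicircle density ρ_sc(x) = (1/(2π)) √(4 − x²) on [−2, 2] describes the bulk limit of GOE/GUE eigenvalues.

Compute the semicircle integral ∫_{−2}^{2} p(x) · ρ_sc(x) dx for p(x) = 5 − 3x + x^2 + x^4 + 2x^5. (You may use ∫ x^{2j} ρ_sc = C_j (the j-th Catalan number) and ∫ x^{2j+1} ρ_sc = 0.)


Write p(x) = Σ a_i x^i, split into monomials and integrate each against ρ_sc separately.
Using ∫ x^{2j} ρ_sc = C_j = (1/(j+1)) C(2j, j) (Catalan numbers) and ∫ x^{2j+1} ρ_sc = 0 (odd monomials vanish by symmetry):
  i = 0 (even): a_0 · C_{0} = 5 · 1 = 5
  i = 1 (odd): ∫ x^1 ρ_sc = 0 (vanishes)
  i = 2 (even): a_2 · C_{1} = 1 · 1 = 1
  i = 4 (even): a_4 · C_{2} = 1 · 2 = 2
  i = 5 (odd): ∫ x^5 ρ_sc = 0 (vanishes)

Summing the contributions: ∫_{−2}^{2} p(x) ρ_sc(x) dx = 5 + 1 + 2 = 8.


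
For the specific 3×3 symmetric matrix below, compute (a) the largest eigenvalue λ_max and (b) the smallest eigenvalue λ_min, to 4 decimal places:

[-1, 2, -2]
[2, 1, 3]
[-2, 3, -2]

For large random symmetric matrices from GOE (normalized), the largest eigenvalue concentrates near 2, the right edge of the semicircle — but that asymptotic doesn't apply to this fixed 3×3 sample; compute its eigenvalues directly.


Since M is real symmetric, all three eigenvalues are real; they are the roots of det(λI − M) = λ³ − (tr M) λ² + s λ − det M, where s is the sum of the principal 2×2 minors.
tr M = -1 + 1 + (-2) = -2.
s = ((-1)·1 − 2²) + ((-1)·(-2) − (-2)²) + (1·(-2) − 3²) = -5 + (-2) + (-11) = -18.
det M (expand along row 1) = (-1)·(-11) − 2·2 + (-2)·8 = -9.
Characteristic polynomial: λ³ + 2λ² − 18λ + 9 = 0.
Substitute λ = y + (tr M)/3 = y − 0.666667 to remove the quadratic term: y³ + p·y + q = 0 with p = s − (tr M)²/3 = -19.333333 and q = −2(tr M)³/27 + (tr M)·s/3 − det M = 21.592593.
Three real roots ⇒ use the trigonometric (Viète) form: r = 2√(−p/3) = 5.077182, φ = arccos(3q/(p·r)) = arccos(-0.659928) = 2.291519 rad.
y_k = r·cos(φ/3 − 2πk/3) for k = 0, 1, 2 gives y = 3.666667, 1.208048, -4.874715.
λ_k = y_k − 0.666667 gives λ = 3.0000, 0.5414, -5.5414 (check: the sum is -2.0000 = tr M).

Hence λ_max = 3.0000 and λ_min = -5.5414.


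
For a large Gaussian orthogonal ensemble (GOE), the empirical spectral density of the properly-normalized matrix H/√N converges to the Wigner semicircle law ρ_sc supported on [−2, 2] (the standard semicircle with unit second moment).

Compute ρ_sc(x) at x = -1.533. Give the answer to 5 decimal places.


ρ_sc(x) = (1/(2π)) √(4 − x²). With x = -1.533:
  4 − x² = 4 − (-1.533)² = 4 − 2.350089 = 1.649911.
  √(4 − x²) = 1.284489.
  1/(2π) = 0.159155.
  ρ_sc(-1.533) = 0.159155 · 1.284489 = 0.204433.

Rounded to 5 decimal places: ρ_sc(-1.533) ≈ 0.20443.


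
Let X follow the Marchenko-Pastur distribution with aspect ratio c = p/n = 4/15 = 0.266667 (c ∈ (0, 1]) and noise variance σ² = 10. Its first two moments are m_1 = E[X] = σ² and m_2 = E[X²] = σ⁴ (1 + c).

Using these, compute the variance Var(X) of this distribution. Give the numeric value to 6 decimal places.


m_1 = E[X] = σ² = 10, so m_1² = 100.
m_2 = E[X²] = σ⁴ (1 + c) = 100 · (1 + 0.266667) = 100 · 1.266667 = 126.666667.
(Note m_2 − m_1² simplifies to c · σ⁴ = 0.266667 · 100.)

Var(X) = m_2 − m_1² = 126.666667 − 100 = 26.666667.


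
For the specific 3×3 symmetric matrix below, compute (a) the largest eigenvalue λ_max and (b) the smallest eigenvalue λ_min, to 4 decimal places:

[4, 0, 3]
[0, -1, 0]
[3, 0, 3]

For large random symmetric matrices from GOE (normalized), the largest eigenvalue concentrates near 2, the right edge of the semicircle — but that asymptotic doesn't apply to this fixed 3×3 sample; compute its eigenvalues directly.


Since M is real symmetric, all three eigenvalues are real; they are the roots of det(λI − M) = λ³ − (tr M) λ² + s λ − det M, where s is the sum of the principal 2×2 minors.
tr M = 4 + (-1) + 3 = 6.
s = (4·(-1) − 0²) + (4·3 − 3²) + ((-1)·3 − 0²) = -4 + 3 + (-3) = -4.
det M (expand along row 1) = 4·(-3) − 0·0 + 3·3 = -3.
Characteristic polynomial: λ³ − 6λ² − 4λ + 3 = 0.
Substitute λ = y + (tr M)/3 = y + 2.000000 to remove the quadratic term: y³ + p·y + q = 0 with p = s − (tr M)²/3 = -16.000000 and q = −2(tr M)³/27 + (tr M)·s/3 − det M = -21.000000.
Three real roots ⇒ use the trigonometric (Viète) form: r = 2√(−p/3) = 4.618802, φ = arccos(3q/(p·r)) = arccos(0.852494) = 0.550059 rad.
y_k = r·cos(φ/3 − 2πk/3) for k = 0, 1, 2 gives y = 4.541381, -1.541381, -3.000000.
λ_k = y_k + 2.000000 gives λ = 6.5414, 0.4586, -1.0000 (check: the sum is 6.0000 = tr M).

Hence λ_max = 6.5414 and λ_min = -1.0000.


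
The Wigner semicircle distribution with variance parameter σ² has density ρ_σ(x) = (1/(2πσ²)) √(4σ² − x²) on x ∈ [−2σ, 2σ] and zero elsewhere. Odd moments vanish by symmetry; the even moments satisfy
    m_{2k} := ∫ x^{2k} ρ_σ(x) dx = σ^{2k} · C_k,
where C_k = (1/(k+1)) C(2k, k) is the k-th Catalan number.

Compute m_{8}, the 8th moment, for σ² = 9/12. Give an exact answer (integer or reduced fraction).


By the scaled semicircle moment identity, m_{2k} = σ^{2k} · C_k with k = 4.
C_4 = (1/(k+1)) · C(2k, k) = (1/5) · C(8, 4) = (1/5) · 70 = 14.
σ^{2k} = (σ²)^k = (9/12)^4 = 81/256.

Therefore m_{8} = σ^{8} · C_4 = (81/256) · 14 = 567/128.


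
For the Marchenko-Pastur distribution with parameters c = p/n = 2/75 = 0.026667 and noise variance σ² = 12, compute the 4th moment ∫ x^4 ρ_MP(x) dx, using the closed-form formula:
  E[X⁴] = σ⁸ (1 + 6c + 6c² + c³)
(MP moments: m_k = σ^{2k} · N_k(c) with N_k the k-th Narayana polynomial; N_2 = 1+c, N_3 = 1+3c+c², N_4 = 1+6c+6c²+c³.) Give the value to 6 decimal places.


E[X⁴] = σ⁸ (1 + 6c + 6c² + c³) (fourth MP moment). With σ² = 12 (so σ⁸ = 20736) and c = 2/75 = 0.026667: E[X⁴] = 20736 · (1 + 6·0.026667 + 6·(0.026667)² + (0.026667)³) = 20736 · 1.164286.

So E[X^4] = 24142.626816.


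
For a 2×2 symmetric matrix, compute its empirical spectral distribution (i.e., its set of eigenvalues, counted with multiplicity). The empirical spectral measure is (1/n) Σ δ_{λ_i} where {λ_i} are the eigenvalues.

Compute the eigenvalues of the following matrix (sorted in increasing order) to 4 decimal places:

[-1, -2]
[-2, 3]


Since M is real symmetric, both eigenvalues are real; they are the roots of det(λI − M) = λ² − (tr M) λ + det M.
tr M = -1 + 3 = 2.
det M = (-1)·3 − (-2)² = -3 − 4 = -7.
Characteristic polynomial: λ² − 2λ − 7 = 0.
Discriminant Δ = (tr M)² − 4·det M = 4 − (-28) = 32; √Δ = 5.656854.
λ = (tr M ± √Δ)/2 = (2 ± 5.656854)/2, giving (tr M − √Δ)/2 = -1.8284 and (tr M + √Δ)/2 = 3.8284.

Eigenvalues sorted in increasing order: [-1.8284, 3.8284].


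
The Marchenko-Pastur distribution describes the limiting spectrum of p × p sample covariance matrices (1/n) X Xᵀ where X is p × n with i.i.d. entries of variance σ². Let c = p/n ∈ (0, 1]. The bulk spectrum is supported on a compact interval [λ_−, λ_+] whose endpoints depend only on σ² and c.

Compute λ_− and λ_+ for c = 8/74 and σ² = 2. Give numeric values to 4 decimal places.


c = 8/74 = 0.108108; √c = 0.328798.
λ_− = σ² (1 − √c)² = 2 · (1 − 0.328798)² = 2 · (0.671202)² = 0.901024.
λ_+ = σ² (1 + √c)² = 2 · (1 + 0.328798)² = 2 · (1.328798)² = 3.531408.

Rounded to 4 decimal places: λ_− ≈ 0.9010, λ_+ ≈ 3.5314.


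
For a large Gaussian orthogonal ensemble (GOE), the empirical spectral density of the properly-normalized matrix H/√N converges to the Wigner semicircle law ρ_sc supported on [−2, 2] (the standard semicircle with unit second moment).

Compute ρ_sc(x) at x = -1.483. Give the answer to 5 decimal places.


ρ_sc(x) = (1/(2π)) √(4 − x²). With x = -1.483:
  4 − x² = 4 − (-1.483)² = 4 − 2.199289 = 1.800711.
  √(4 − x²) = 1.341906.
  1/(2π) = 0.159155.
  ρ_sc(-1.483) = 0.159155 · 1.341906 = 0.213571.

Rounded to 5 decimal places: ρ_sc(-1.483) ≈ 0.21357.


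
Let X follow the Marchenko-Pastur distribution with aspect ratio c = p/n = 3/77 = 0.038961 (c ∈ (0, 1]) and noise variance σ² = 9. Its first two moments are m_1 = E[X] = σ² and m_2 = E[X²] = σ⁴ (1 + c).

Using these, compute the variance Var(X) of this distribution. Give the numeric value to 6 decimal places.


m_1 = E[X] = σ² = 9, so m_1² = 81.
m_2 = E[X²] = σ⁴ (1 + c) = 81 · (1 + 0.038961) = 81 · 1.038961 = 84.155844.
(Note m_2 − m_1² simplifies to c · σ⁴ = 0.038961 · 81.)

Var(X) = m_2 − m_1² = 84.155844 − 81 = 3.155844.


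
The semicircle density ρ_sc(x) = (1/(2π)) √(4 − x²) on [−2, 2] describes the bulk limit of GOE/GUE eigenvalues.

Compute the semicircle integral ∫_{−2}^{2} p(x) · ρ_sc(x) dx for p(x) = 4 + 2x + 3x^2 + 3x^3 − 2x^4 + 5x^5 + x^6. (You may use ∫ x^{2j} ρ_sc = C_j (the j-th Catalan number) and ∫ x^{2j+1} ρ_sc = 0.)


Write p(x) = Σ a_i x^i, split into monomials and integrate each against ρ_sc separately.
Using ∫ x^{2j} ρ_sc = C_j = (1/(j+1)) C(2j, j) (Catalan numbers) and ∫ x^{2j+1} ρ_sc = 0 (odd monomials vanish by symmetry):
  i = 0 (even): a_0 · C_{0} = 4 · 1 = 4
  i = 1 (odd): ∫ x^1 ρ_sc = 0 (vanishes)
  i = 2 (even): a_2 · C_{1} = 3 · 1 = 3
  i = 3 (odd): ∫ x^3 ρ_sc = 0 (vanishes)
  i = 4 (even): a_4 · C_{2} = -2 · 2 = -4
  i = 5 (odd): ∫ x^5 ρ_sc = 0 (vanishes)
  i = 6 (even): a_6 · C_{3} = 1 · 5 = 5

Summing the contributions: ∫_{−2}^{2} p(x) ρ_sc(x) dx = 4 + 3 + (-4) + 5 = 8.


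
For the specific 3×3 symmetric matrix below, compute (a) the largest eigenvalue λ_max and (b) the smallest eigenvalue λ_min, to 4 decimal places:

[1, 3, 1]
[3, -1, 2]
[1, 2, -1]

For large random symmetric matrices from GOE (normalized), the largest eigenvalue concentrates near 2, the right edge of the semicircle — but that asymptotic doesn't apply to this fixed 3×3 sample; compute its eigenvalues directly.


Since M is real symmetric, all three eigenvalues are real; they are the roots of det(λI − M) = λ³ − (tr M) λ² + s λ − det M, where s is the sum of the principal 2×2 minors.
tr M = 1 + (-1) + (-1) = -1.
s = (1·(-1) − 3²) + (1·(-1) − 1²) + ((-1)·(-1) − 2²) = -10 + (-2) + (-3) = -15.
det M (expand along row 1) = 1·(-3) − 3·(-5) + 1·7 = 19.
Characteristic polynomial: λ³ + λ² − 15λ − 19 = 0.
Substitute λ = y + (tr M)/3 = y − 0.333333 to remove the quadratic term: y³ + p·y + q = 0 with p = s − (tr M)²/3 = -15.333333 and q = −2(tr M)³/27 + (tr M)·s/3 − det M = -13.925926.
Three real roots ⇒ use the trigonometric (Viète) form: r = 2√(−p/3) = 4.521553, φ = arccos(3q/(p·r)) = arccos(0.602589) = 0.924055 rad.
y_k = r·cos(φ/3 − 2πk/3) for k = 0, 1, 2 gives y = 4.308752, -0.967225, -3.341526.
λ_k = y_k − 0.333333 gives λ = 3.9754, -1.3006, -3.6749 (check: the sum is -1.0000 = tr M).

Hence λ_max = 3.9754 and λ_min = -3.6749.


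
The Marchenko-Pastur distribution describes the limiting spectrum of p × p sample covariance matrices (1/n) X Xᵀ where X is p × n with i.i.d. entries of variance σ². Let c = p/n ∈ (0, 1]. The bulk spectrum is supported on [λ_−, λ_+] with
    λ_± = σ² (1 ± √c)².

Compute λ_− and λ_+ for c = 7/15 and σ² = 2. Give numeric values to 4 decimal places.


c = 7/15 = 0.466667; √c = 0.683130.
λ_− = σ² (1 − √c)² = 2 · (1 − 0.683130)² = 2 · (0.316870)² = 0.200813.
λ_+ = σ² (1 + √c)² = 2 · (1 + 0.683130)² = 2 · (1.683130)² = 5.665854.

Rounded to 4 decimal places: λ_− ≈ 0.2008, λ_+ ≈ 5.6659.


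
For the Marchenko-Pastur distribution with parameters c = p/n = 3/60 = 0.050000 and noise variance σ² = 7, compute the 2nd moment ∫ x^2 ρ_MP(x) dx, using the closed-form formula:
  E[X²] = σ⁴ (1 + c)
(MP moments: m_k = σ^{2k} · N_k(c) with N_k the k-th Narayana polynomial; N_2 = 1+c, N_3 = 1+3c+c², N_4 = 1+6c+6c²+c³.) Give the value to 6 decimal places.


E[X²] = σ⁴ (1 + c) (second MP moment). With σ² = 7 (so σ⁴ = 49) and c = 3/60 = 0.050000: E[X²] = 49 · (1 + 0.050000) = 49 · 1.050000.

So E[X^2] = 51.450000.


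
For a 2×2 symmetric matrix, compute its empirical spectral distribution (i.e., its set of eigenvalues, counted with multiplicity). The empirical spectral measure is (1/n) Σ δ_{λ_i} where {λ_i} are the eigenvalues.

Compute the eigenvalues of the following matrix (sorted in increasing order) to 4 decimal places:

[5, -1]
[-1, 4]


Since M is real symmetric, both eigenvalues are real; they are the roots of det(λI − M) = λ² − (tr M) λ + det M.
tr M = 5 + 4 = 9.
det M = 5·4 − (-1)² = 20 − 1 = 19.
Characteristic polynomial: λ² − 9λ + 19 = 0.
Discriminant Δ = (tr M)² − 4·det M = 81 − 76 = 5; √Δ = 2.236068.
λ = (tr M ± √Δ)/2 = (9 ± 2.236068)/2, giving (tr M − √Δ)/2 = 3.3820 and (tr M + √Δ)/2 = 5.6180.

Eigenvalues sorted in increasing order: [3.3820, 5.6180].


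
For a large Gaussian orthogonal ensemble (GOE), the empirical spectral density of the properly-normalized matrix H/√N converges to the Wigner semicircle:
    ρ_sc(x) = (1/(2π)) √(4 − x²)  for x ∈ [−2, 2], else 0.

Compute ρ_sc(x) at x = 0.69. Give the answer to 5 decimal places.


ρ_sc(x) = (1/(2π)) √(4 − x²). With x = 0.69:
  4 − x² = 4 − (0.69)² = 4 − 0.476100 = 3.523900.
  √(4 − x²) = 1.877205.
  1/(2π) = 0.159155.
  ρ_sc(0.69) = 0.159155 · 1.877205 = 0.298767.

Rounded to 5 decimal places: ρ_sc(0.69) ≈ 0.29877.


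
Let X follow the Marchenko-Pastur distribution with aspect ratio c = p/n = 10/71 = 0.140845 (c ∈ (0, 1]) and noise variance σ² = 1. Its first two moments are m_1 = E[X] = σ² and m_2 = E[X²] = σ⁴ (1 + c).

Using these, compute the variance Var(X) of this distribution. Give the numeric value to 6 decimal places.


m_1 = E[X] = σ² = 1, so m_1² = 1.
m_2 = E[X²] = σ⁴ (1 + c) = 1 · (1 + 0.140845) = 1 · 1.140845 = 1.140845.
(Note m_2 − m_1² simplifies to c · σ⁴ = 0.140845 · 1.)

Var(X) = m_2 − m_1² = 1.140845 − 1 = 0.140845.


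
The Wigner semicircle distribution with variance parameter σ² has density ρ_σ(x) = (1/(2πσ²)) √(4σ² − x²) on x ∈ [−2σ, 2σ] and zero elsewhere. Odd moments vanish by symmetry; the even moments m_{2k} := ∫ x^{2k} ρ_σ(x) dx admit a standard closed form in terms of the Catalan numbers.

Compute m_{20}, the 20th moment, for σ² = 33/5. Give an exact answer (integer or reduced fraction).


By the scaled semicircle moment identity, m_{2k} = σ^{2k} · C_k with k = 10.
C_10 = (1/(k+1)) · C(2k, k) = (1/11) · C(20, 10) = (1/11) · 184756 = 16796.
σ^{2k} = (σ²)^k = (33/5)^10 = 1531578985264449/9765625.

Therefore m_{20} = σ^{20} · C_10 = (1531578985264449/9765625) · 16796 = 25724400636501685404/9765625.


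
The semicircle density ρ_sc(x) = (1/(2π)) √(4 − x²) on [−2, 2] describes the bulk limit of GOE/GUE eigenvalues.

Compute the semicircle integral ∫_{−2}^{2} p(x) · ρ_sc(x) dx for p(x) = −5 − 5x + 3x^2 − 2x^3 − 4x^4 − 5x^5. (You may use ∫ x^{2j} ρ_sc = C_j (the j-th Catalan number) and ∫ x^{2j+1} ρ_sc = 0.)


Write p(x) = Σ a_i x^i, split into monomials and integrate each against ρ_sc separately.
Using ∫ x^{2j} ρ_sc = C_j = (1/(j+1)) C(2j, j) (Catalan numbers) and ∫ x^{2j+1} ρ_sc = 0 (odd monomials vanish by symmetry):
  i = 0 (even): a_0 · C_{0} = -5 · 1 = -5
  i = 1 (odd): ∫ x^1 ρ_sc = 0 (vanishes)
  i = 2 (even): a_2 · C_{1} = 3 · 1 = 3
  i = 3 (odd): ∫ x^3 ρ_sc = 0 (vanishes)
  i = 4 (even): a_4 · C_{2} = -4 · 2 = -8
  i = 5 (odd): ∫ x^5 ρ_sc = 0 (vanishes)

Summing the contributions: ∫_{−2}^{2} p(x) ρ_sc(x) dx = (-5) + 3 + (-8) = -10.


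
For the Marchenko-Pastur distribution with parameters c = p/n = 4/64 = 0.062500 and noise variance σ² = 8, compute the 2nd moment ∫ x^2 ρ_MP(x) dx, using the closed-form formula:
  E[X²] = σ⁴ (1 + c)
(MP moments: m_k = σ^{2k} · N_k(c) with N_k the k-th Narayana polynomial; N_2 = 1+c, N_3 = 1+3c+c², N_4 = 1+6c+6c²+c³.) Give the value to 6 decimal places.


E[X²] = σ⁴ (1 + c) (second MP moment). With σ² = 8 (so σ⁴ = 64) and c = 4/64 = 0.062500: E[X²] = 64 · (1 + 0.062500) = 64 · 1.062500.

So E[X^2] = 68.000000.


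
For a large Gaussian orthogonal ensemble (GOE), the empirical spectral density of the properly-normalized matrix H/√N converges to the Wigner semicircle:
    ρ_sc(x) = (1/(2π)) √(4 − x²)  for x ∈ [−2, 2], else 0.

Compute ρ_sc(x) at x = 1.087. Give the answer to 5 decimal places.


ρ_sc(x) = (1/(2π)) √(4 − x²). With x = 1.087:
  4 − x² = 4 − (1.087)² = 4 − 1.181569 = 2.818431.
  √(4 − x²) = 1.678818.
  1/(2π) = 0.159155.
  ρ_sc(1.087) = 0.159155 · 1.678818 = 0.267192.

Rounded to 5 decimal places: ρ_sc(1.087) ≈ 0.26719.


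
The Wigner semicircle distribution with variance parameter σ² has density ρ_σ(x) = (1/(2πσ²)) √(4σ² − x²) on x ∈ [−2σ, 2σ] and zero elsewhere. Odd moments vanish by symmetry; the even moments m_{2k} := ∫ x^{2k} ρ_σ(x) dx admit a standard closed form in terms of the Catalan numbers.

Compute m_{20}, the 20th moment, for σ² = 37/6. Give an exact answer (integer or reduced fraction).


By the scaled semicircle moment identity, m_{2k} = σ^{2k} · C_k with k = 10.
C_10 = (1/(k+1)) · C(2k, k) = (1/11) · C(20, 10) = (1/11) · 184756 = 16796.
σ^{2k} = (σ²)^k = (37/6)^10 = 4808584372417849/60466176.

Therefore m_{20} = σ^{20} · C_10 = (4808584372417849/60466176) · 16796 = 20191245779782547951/15116544.


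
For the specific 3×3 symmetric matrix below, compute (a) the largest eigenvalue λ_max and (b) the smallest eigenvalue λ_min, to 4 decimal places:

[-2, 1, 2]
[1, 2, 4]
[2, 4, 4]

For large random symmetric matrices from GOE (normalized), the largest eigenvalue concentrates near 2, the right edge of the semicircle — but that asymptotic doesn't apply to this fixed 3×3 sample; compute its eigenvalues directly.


Since M is real symmetric, all three eigenvalues are real; they are the roots of det(λI − M) = λ³ − (tr M) λ² + s λ − det M, where s is the sum of the principal 2×2 minors.
tr M = -2 + 2 + 4 = 4.
s = ((-2)·2 − 1²) + ((-2)·4 − 2²) + (2·4 − 4²) = -5 + (-12) + (-8) = -25.
det M (expand along row 1) = (-2)·(-8) − 1·(-4) + 2·0 = 20.
Characteristic polynomial: λ³ − 4λ² − 25λ − 20 = 0.
Substitute λ = y + (tr M)/3 = y + 1.333333 to remove the quadratic term: y³ + p·y + q = 0 with p = s − (tr M)²/3 = -30.333333 and q = −2(tr M)³/27 + (tr M)·s/3 − det M = -58.074074.
Three real roots ⇒ use the trigonometric (Viète) form: r = 2√(−p/3) = 6.359595, φ = arccos(3q/(p·r)) = arccos(0.903138) = 0.443774 rad.
y_k = r·cos(φ/3 − 2πk/3) for k = 0, 1, 2 gives y = 6.290142, -2.333333, -3.956809.
λ_k = y_k + 1.333333 gives λ = 7.6235, -1.0000, -2.6235 (check: the sum is 4.0000 = tr M).

Hence λ_max = 7.6235 and λ_min = -2.6235.


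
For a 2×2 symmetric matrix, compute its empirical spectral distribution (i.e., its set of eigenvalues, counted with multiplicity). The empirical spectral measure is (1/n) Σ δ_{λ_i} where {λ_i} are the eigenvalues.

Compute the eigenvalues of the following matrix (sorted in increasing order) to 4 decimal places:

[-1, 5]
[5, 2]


Since M is real symmetric, both eigenvalues are real; they are the roots of det(λI − M) = λ² − (tr M) λ + det M.
tr M = -1 + 2 = 1.
det M = (-1)·2 − 5² = -2 − 25 = -27.
Characteristic polynomial: λ² − λ − 27 = 0.
Discriminant Δ = (tr M)² − 4·det M = 1 − (-108) = 109; √Δ = 10.440307.
λ = (tr M ± √Δ)/2 = (1 ± 10.440307)/2, giving (tr M − √Δ)/2 = -4.7202 and (tr M + √Δ)/2 = 5.7202.

Eigenvalues sorted in increasing order: [-4.7202, 5.7202].


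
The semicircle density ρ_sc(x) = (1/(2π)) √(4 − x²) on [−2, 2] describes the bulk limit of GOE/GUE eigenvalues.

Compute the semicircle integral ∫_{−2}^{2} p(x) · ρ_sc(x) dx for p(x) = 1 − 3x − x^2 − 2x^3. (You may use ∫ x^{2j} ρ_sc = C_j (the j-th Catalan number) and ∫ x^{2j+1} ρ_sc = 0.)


Write p(x) = Σ a_i x^i, split into monomials and integrate each against ρ_sc separately.
Using ∫ x^{2j} ρ_sc = C_j = (1/(j+1)) C(2j, j) (Catalan numbers) and ∫ x^{2j+1} ρ_sc = 0 (odd monomials vanish by symmetry):
  i = 0 (even): a_0 · C_{0} = 1 · 1 = 1
  i = 1 (odd): ∫ x^1 ρ_sc = 0 (vanishes)
  i = 2 (even): a_2 · C_{1} = -1 · 1 = -1
  i = 3 (odd): ∫ x^3 ρ_sc = 0 (vanishes)

Summing the contributions: ∫_{−2}^{2} p(x) ρ_sc(x) dx = 1 + (-1) = 0.


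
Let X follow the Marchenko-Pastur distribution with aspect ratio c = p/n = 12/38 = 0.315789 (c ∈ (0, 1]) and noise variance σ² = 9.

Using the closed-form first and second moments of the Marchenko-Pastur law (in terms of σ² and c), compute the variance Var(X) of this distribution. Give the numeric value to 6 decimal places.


Recall the MP moments m_1 = E[X] = σ² and m_2 = E[X²] = σ⁴ (1 + c).
m_1 = E[X] = σ² = 9, so m_1² = 81.
m_2 = E[X²] = σ⁴ (1 + c) = 81 · (1 + 0.315789) = 81 · 1.315789 = 106.578947.
(Note m_2 − m_1² simplifies to c · σ⁴ = 0.315789 · 81.)

Var(X) = m_2 − m_1² = 106.578947 − 81 = 25.578947.


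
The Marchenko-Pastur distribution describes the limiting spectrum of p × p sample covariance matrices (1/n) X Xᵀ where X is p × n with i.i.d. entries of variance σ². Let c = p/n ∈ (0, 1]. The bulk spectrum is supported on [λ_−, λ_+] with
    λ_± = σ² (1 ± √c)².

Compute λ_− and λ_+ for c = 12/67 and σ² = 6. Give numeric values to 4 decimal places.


c = 12/67 = 0.179104; √c = 0.423207.
λ_− = σ² (1 − √c)² = 6 · (1 − 0.423207)² = 6 · (0.576793)² = 1.996138.
λ_+ = σ² (1 + √c)² = 6 · (1 + 0.423207)² = 6 · (1.423207)² = 12.153115.

Rounded to 4 decimal places: λ_− ≈ 1.9961, λ_+ ≈ 12.1531.


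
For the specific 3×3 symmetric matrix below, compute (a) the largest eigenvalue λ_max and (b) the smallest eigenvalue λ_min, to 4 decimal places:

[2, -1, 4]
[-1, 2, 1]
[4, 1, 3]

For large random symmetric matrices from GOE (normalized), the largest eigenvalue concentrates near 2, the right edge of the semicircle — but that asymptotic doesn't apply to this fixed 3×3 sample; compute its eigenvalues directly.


Since M is real symmetric, all three eigenvalues are real; they are the roots of det(λI − M) = λ³ − (tr M) λ² + s λ − det M, where s is the sum of the principal 2×2 minors.
tr M = 2 + 2 + 3 = 7.
s = (2·2 − (-1)²) + (2·3 − 4²) + (2·3 − 1²) = 3 + (-10) + 5 = -2.
det M (expand along row 1) = 2·5 − (-1)·(-7) + 4·(-9) = -33.
Characteristic polynomial: λ³ − 7λ² − 2λ + 33 = 0.
Substitute λ = y + (tr M)/3 = y + 2.333333 to remove the quadratic term: y³ + p·y + q = 0 with p = s − (tr M)²/3 = -18.333333 and q = −2(tr M)³/27 + (tr M)·s/3 − det M = 2.925926.
Three real roots ⇒ use the trigonometric (Viète) form: r = 2√(−p/3) = 4.944132, φ = arccos(3q/(p·r)) = arccos(-0.096840) = 1.667788 rad.
y_k = r·cos(φ/3 − 2πk/3) for k = 0, 1, 2 gives y = 4.199597, 0.159819, -4.359416.
λ_k = y_k + 2.333333 gives λ = 6.5329, 2.4932, -2.0261 (check: the sum is 7.0000 = tr M).

Hence λ_max = 6.5329 and λ_min = -2.0261.


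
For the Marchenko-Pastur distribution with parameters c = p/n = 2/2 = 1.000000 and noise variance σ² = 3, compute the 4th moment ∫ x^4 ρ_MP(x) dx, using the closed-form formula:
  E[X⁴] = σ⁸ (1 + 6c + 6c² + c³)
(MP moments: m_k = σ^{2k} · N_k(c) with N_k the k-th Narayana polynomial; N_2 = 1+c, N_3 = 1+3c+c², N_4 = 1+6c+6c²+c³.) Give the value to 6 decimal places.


E[X⁴] = σ⁸ (1 + 6c + 6c² + c³) (fourth MP moment). With σ² = 3 (so σ⁸ = 81) and c = 2/2 = 1.000000: E[X⁴] = 81 · (1 + 6·1.000000 + 6·(1.000000)² + (1.000000)³) = 81 · 14.000000.

So E[X^4] = 1134.000000.


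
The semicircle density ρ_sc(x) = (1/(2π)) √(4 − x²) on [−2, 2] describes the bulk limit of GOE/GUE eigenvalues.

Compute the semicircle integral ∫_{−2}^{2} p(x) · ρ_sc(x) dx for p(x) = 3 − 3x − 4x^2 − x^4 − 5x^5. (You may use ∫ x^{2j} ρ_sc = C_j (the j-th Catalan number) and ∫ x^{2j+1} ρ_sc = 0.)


Write p(x) = Σ a_i x^i, split into monomials and integrate each against ρ_sc separately.
Using ∫ x^{2j} ρ_sc = C_j = (1/(j+1)) C(2j, j) (Catalan numbers) and ∫ x^{2j+1} ρ_sc = 0 (odd monomials vanish by symmetry):
  i = 0 (even): a_0 · C_{0} = 3 · 1 = 3
  i = 1 (odd): ∫ x^1 ρ_sc = 0 (vanishes)
  i = 2 (even): a_2 · C_{1} = -4 · 1 = -4
  i = 4 (even): a_4 · C_{2} = -1 · 2 = -2
  i = 5 (odd): ∫ x^5 ρ_sc = 0 (vanishes)

Summing the contributions: ∫_{−2}^{2} p(x) ρ_sc(x) dx = 3 + (-4) + (-2) = -3.


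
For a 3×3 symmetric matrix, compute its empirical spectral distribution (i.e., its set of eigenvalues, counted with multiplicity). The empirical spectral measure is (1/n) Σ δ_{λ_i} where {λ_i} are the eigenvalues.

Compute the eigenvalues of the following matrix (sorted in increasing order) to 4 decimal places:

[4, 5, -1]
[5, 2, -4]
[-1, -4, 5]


Since M is real symmetric, all three eigenvalues are real; they are the roots of det(λI − M) = λ³ − (tr M) λ² + s λ − det M, where s is the sum of the principal 2×2 minors.
tr M = 4 + 2 + 5 = 11.
s = (4·2 − 5²) + (4·5 − (-1)²) + (2·5 − (-4)²) = -17 + 19 + (-6) = -4.
det M (expand along row 1) = 4·(-6) − 5·21 + (-1)·(-18) = -111.
Characteristic polynomial: λ³ − 11λ² − 4λ + 111 = 0.
Substitute λ = y + (tr M)/3 = y + 3.666667 to remove the quadratic term: y³ + p·y + q = 0 with p = s − (tr M)²/3 = -44.333333 and q = −2(tr M)³/27 + (tr M)·s/3 − det M = -2.259259.
Three real roots ⇒ use the trigonometric (Viète) form: r = 2√(−p/3) = 7.688375, φ = arccos(3q/(p·r)) = arccos(0.019885) = 1.550910 rad.
y_k = r·cos(φ/3 − 2πk/3) for k = 0, 1, 2 gives y = 6.683664, -0.050964, -6.632700.
λ_k = y_k + 3.666667 gives λ = 10.3503, 3.6157, -2.9660 (check: the sum is 11.0000 = tr M).

Eigenvalues sorted in increasing order: [-2.9660, 3.6157, 10.3503].


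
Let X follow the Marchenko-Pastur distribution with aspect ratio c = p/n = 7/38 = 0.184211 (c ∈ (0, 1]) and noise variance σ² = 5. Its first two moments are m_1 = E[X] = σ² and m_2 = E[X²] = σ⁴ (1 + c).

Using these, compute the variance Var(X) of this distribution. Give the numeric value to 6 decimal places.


m_1 = E[X] = σ² = 5, so m_1² = 25.
m_2 = E[X²] = σ⁴ (1 + c) = 25 · (1 + 0.184211) = 25 · 1.184211 = 29.605263.
(Note m_2 − m_1² simplifies to c · σ⁴ = 0.184211 · 25.)

Var(X) = m_2 − m_1² = 29.605263 − 25 = 4.605263.


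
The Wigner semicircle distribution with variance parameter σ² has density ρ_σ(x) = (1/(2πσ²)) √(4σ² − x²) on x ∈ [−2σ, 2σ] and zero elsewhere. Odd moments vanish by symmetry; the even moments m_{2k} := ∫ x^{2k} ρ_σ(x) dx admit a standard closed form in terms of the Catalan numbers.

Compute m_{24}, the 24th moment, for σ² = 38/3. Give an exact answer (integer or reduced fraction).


By the scaled semicircle moment identity, m_{2k} = σ^{2k} · C_k with k = 12.
C_12 = (1/(k+1)) · C(2k, k) = (1/13) · C(24, 12) = (1/13) · 2704156 = 208012.
σ^{2k} = (σ²)^k = (38/3)^12 = 9065737908494995456/531441.

Therefore m_{24} = σ^{24} · C_12 = (9065737908494995456/531441) · 208012 = 1885782273821860994793472/531441.


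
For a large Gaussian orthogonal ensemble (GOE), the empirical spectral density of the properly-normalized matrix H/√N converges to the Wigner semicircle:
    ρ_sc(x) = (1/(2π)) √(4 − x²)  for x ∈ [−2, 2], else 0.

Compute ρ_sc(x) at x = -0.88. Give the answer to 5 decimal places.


ρ_sc(x) = (1/(2π)) √(4 − x²). With x = -0.88:
  4 − x² = 4 − (-0.88)² = 4 − 0.774400 = 3.225600.
  √(4 − x²) = 1.795996.
  1/(2π) = 0.159155.
  ρ_sc(-0.88) = 0.159155 · 1.795996 = 0.285842.

Rounded to 5 decimal places: ρ_sc(-0.88) ≈ 0.28584.


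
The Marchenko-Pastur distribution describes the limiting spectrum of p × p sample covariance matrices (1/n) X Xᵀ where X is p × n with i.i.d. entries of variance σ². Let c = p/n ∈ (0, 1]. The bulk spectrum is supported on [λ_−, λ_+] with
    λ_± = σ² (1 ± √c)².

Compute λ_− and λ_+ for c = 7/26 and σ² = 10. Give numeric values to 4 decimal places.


c = 7/26 = 0.269231; √c = 0.518875.
λ_− = σ² (1 − √c)² = 10 · (1 − 0.518875)² = 10 · (0.481125)² = 2.314817.
λ_+ = σ² (1 + √c)² = 10 · (1 + 0.518875)² = 10 · (1.518875)² = 23.069798.

Rounded to 4 decimal places: λ_− ≈ 2.3148, λ_+ ≈ 23.0698.


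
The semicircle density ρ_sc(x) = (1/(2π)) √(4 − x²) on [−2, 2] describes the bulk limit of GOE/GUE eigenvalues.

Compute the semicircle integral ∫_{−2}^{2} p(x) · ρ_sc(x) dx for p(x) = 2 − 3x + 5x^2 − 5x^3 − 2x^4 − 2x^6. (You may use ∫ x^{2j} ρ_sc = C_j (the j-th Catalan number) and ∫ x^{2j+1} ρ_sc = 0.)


Write p(x) = Σ a_i x^i, split into monomials and integrate each against ρ_sc separately.
Using ∫ x^{2j} ρ_sc = C_j = (1/(j+1)) C(2j, j) (Catalan numbers) and ∫ x^{2j+1} ρ_sc = 0 (odd monomials vanish by symmetry):
  i = 0 (even): a_0 · C_{0} = 2 · 1 = 2
  i = 1 (odd): ∫ x^1 ρ_sc = 0 (vanishes)
  i = 2 (even): a_2 · C_{1} = 5 · 1 = 5
  i = 3 (odd): ∫ x^3 ρ_sc = 0 (vanishes)
  i = 4 (even): a_4 · C_{2} = -2 · 2 = -4
  i = 6 (even): a_6 · C_{3} = -2 · 5 = -10

Summing the contributions: ∫_{−2}^{2} p(x) ρ_sc(x) dx = 2 + 5 + (-4) + (-10) = -7.


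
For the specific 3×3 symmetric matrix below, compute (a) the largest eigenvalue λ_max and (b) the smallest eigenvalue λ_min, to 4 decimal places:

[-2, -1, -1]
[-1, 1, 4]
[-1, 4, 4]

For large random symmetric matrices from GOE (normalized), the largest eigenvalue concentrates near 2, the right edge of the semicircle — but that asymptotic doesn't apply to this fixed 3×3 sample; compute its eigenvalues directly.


Since M is real symmetric, all three eigenvalues are real; they are the roots of det(λI − M) = λ³ − (tr M) λ² + s λ − det M, where s is the sum of the principal 2×2 minors.
tr M = -2 + 1 + 4 = 3.
s = ((-2)·1 − (-1)²) + ((-2)·4 − (-1)²) + (1·4 − 4²) = -3 + (-9) + (-12) = -24.
det M (expand along row 1) = (-2)·(-12) − (-1)·0 + (-1)·(-3) = 27.
Characteristic polynomial: λ³ − 3λ² − 24λ − 27 = 0.
Substitute λ = y + (tr M)/3 = y + 1.000000 to remove the quadratic term: y³ + p·y + q = 0 with p = s − (tr M)²/3 = -27.000000 and q = −2(tr M)³/27 + (tr M)·s/3 − det M = -53.000000.
Three real roots ⇒ use the trigonometric (Viète) form: r = 2√(−p/3) = 6.000000, φ = arccos(3q/(p·r)) = arccos(0.981481) = 0.192748 rad.
y_k = r·cos(φ/3 − 2πk/3) for k = 0, 1, 2 gives y = 5.987620, -2.660190, -3.327430.
λ_k = y_k + 1.000000 gives λ = 6.9876, -1.6602, -2.3274 (check: the sum is 3.0000 = tr M).

Hence λ_max = 6.9876 and λ_min = -2.3274.
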